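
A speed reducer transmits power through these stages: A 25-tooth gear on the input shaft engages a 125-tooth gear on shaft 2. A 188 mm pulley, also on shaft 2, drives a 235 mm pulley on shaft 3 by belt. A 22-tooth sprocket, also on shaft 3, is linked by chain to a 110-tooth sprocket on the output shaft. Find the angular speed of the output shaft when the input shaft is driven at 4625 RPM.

148 RPM

Gear mesh: ratio = 125/25 = 5, so shaft 2 turns at 4625 / 5 = 925 RPM.
Belt: ratio = 235/188 = 1.25, so shaft 3 turns at 925 / 1.25 = 740 RPM.
Chain: ratio = 110/22 = 5, so the output shaft turns at 740 / 5 = 148 RPM.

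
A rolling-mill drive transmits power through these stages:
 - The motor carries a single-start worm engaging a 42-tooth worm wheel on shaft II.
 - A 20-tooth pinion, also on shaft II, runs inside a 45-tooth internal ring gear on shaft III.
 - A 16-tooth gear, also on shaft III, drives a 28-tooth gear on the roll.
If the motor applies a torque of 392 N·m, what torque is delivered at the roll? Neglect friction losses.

Worm: ratio = 42/1 = 42; torque at shaft II = 392 × 42 = 16464 N·m.
Internal gear: ratio = 45/20 = 2.25; torque at shaft III = 16464 × 2.25 = 37044 N·m.
Gear mesh: ratio = 28/16 = 1.75; torque at the roll = 37044 × 1.75 = 64827 N·m.

64827 N·m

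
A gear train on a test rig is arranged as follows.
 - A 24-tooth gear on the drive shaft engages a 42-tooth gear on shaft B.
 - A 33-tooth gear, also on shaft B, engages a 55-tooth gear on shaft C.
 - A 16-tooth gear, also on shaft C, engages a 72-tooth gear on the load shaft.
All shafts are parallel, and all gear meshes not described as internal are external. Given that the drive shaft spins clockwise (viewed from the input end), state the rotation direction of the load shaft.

the drive shaft → shaft B: external mesh, 1 reversal → CCW.
shaft B → shaft C: external mesh, 1 reversal → CW.
shaft C → the load shaft: external mesh, 1 reversal → CCW.
3 reversals in total — an odd number — so the load shaft turns opposite to the drive shaft.

anticlockwise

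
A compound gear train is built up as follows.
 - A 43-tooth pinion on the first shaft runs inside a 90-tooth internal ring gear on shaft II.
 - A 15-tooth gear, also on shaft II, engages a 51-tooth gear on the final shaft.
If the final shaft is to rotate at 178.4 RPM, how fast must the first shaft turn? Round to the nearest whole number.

1270 RPM

Overall ratio R = 2.093 × 3.4 = 7.1163.
Required input speed = output speed × R = 178.4 × 7.1163 = 1269.5 RPM.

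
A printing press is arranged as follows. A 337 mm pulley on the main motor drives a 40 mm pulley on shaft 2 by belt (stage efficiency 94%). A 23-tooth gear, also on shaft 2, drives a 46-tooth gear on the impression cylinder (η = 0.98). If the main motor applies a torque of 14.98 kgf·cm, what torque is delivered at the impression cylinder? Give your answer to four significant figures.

After the belt (40/337): 14.98 × 0.11869 × 0.94 = 1.6714 kgf·cm
After the gear mesh (46/23): 1.6714 × 2 × 0.98 = 3.2759 kgf·cm

3.276 kgf·cm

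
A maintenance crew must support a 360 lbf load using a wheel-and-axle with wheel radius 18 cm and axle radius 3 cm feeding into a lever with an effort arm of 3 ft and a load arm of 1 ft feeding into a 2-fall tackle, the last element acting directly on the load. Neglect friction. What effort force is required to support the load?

10 lbf

Wheel-and-axle MA = R/r = 18/3 = 6.
Lever MA = effort arm / load arm = 3/1 = 3.
Block-and-tackle MA = number of supporting rope parts = 2.
Combined ideal MA = 6 × 3 × 2 = 36.
Effort = load / MA = 360 / 36 = 10 lbf.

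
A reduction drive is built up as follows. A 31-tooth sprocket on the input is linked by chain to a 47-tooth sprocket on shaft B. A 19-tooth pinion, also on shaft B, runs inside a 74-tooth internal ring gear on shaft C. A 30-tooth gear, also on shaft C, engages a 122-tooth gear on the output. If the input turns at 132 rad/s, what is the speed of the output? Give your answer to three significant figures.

chain 47/31 = 1.5161 → 132/1.5161 = 87.064 rad/s
internal gear 74/19 = 3.8947 → 87.064/3.8947 = 22.354 rad/s
gear mesh 122/30 = 4.0667 → 22.354/4.0667 = 5.4969 rad/s

5.50 rad/s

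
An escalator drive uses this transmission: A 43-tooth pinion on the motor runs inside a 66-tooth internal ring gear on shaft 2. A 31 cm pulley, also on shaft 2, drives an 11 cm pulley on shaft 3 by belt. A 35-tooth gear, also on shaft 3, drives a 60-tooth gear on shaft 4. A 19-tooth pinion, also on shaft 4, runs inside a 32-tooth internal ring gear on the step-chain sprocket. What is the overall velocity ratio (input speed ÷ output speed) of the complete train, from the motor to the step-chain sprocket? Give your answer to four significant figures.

Each stage contributes driven/driver: internal gear 66/43 = 1.5349, belt 11/31 = 0.35484, gear mesh 60/35 = 1.7143, internal gear 32/19 = 1.6842.
Overall: 1.5349 × 0.35484 × 1.7143 × 1.6842 = 1.5725.

1.572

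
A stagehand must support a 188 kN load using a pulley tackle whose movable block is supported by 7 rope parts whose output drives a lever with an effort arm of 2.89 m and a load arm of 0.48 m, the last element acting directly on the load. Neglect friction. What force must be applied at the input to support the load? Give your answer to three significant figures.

Block-and-tackle MA = number of supporting rope parts = 7.
Lever MA = effort arm / load arm = 2.89/0.48 = 6.0208.
Combined ideal MA = 7 × 6.0208 = 42.146.
Effort = load / MA = 188 / 42.146 = 4.4607 kN.

4.46 kN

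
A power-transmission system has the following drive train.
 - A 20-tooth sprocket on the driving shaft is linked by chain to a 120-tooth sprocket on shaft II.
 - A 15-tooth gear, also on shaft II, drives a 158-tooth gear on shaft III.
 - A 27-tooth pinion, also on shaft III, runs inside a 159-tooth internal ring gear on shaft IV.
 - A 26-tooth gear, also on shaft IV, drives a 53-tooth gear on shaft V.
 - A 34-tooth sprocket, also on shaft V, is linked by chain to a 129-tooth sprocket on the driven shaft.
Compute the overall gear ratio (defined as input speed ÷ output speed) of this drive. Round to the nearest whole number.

2878

Each stage contributes driven/driver: chain 120/20 = 6, gear mesh 158/15 = 10.533, internal gear 159/27 = 5.8889, gear mesh 53/26 = 2.0385, chain 129/34 = 3.7941.
Overall: 6 × 10.533 × 5.8889 × 2.0385 × 3.7941 = 2878.5.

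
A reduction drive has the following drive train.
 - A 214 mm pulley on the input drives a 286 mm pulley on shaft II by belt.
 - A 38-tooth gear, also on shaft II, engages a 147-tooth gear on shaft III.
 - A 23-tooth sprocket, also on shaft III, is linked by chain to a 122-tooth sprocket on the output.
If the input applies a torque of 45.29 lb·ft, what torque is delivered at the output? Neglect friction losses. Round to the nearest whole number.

Belt: ratio = 286/214 = 1.3364; torque at shaft II = 45.29 × 1.3364 = 60.528 lb·ft.
Gear mesh: ratio = 147/38 = 3.8684; torque at shaft III = 60.528 × 3.8684 = 234.15 lb·ft.
Chain: ratio = 122/23 = 5.3043; torque at the output = 234.15 × 5.3043 = 1242 lb·ft.

1242 lb·ft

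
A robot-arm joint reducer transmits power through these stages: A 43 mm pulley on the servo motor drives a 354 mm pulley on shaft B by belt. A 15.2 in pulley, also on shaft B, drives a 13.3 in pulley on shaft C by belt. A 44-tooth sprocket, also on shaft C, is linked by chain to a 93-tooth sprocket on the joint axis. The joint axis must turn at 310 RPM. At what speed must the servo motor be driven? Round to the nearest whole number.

Overall ratio R = 8.2326 × 0.875 × 2.1136 = 15.226.
Required input speed = output speed × R = 310 × 15.226 = 4719.9 RPM.

4720 RPM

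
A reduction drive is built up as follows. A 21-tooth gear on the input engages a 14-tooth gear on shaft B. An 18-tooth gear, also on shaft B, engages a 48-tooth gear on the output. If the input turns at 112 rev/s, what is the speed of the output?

63 rev/s

the input → shaft B (gear mesh, 14/21): 112 ÷ 0.66667 = 168 rev/s
shaft B → the output (gear mesh, 48/18): 168 ÷ 2.6667 = 63 rev/s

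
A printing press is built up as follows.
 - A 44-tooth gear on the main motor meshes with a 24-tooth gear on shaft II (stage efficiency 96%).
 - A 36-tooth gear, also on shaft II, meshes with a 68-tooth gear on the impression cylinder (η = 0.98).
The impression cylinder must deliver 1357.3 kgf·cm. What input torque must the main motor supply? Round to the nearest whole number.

1400 kgf·cm

Overall ratio R = 0.54545 × 1.8889 = 1.0303; overall efficiency η = 0.96 × 0.98 = 0.9408.
Input torque = output torque / (R × η) = 1357.3 / (1.0303 × 0.9408) = 1400.3 kgf·cm.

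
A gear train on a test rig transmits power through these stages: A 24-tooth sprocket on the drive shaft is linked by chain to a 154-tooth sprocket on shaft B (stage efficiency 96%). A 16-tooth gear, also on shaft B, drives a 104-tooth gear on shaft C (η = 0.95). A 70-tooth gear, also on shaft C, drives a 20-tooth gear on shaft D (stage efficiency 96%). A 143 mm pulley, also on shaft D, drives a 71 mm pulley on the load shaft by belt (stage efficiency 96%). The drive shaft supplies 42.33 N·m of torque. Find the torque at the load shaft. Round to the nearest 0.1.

After the chain (154/24): 42.33 × 6.4167 × 0.96 = 260.75 N·m
After the gear mesh (104/16): 260.75 × 6.5 × 0.95 = 1610.1 N·m
After the gear mesh (20/70): 1610.1 × 0.28571 × 0.96 = 441.64 N·m
After the belt (71/143): 441.64 × 0.4965 × 0.96 = 210.51 N·m

210.5 N·m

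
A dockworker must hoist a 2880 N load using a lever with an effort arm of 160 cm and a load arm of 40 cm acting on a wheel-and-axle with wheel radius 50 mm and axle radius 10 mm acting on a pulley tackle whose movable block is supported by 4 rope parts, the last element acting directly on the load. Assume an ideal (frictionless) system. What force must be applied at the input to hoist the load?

36 N

Lever MA = effort arm / load arm = 160/40 = 4.
Wheel-and-axle MA = R/r = 50/10 = 5.
Block-and-tackle MA = number of supporting rope parts = 4.
Combined ideal MA = 4 × 5 × 4 = 80.
Effort = load / MA = 2880 / 80 = 36 N.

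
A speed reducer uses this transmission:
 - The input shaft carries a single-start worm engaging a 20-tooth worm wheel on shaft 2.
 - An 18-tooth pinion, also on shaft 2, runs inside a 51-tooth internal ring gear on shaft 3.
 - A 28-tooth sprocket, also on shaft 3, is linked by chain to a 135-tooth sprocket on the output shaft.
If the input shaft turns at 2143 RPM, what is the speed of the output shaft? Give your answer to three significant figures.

worm 20/1 = 20 → 2143/20 = 107.15 RPM
internal gear 51/18 = 2.8333 → 107.15/2.8333 = 37.818 RPM
chain 135/28 = 4.8214 → 37.818/4.8214 = 7.8437 RPM

7.84 RPM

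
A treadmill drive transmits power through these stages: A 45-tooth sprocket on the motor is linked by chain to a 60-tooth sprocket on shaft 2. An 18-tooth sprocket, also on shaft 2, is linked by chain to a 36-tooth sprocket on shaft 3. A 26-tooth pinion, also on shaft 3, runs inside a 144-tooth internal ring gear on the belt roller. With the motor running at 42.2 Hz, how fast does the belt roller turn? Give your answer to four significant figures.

the motor → shaft 2 (chain, 60/45): 42.2 ÷ 1.3333 = 31.65 Hz
shaft 2 → shaft 3 (chain, 36/18): 31.65 ÷ 2 = 15.825 Hz
shaft 3 → the belt roller (internal gear, 144/26): 15.825 ÷ 5.5385 = 2.8573 Hz

2.857 Hz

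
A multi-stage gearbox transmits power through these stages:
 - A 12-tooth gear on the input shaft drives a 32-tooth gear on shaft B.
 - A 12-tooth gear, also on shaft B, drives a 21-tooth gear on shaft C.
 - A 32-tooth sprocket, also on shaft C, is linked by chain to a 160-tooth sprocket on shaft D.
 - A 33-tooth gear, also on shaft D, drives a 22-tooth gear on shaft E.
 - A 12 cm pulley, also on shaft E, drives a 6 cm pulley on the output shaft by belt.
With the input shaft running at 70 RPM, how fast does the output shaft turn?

Gear mesh: ratio = 32/12 = 2.6667, so shaft B turns at 70 / 2.6667 = 26.25 RPM.
Gear mesh: ratio = 21/12 = 1.75, so shaft C turns at 26.25 / 1.75 = 15 RPM.
Chain: ratio = 160/32 = 5, so shaft D turns at 15 / 5 = 3 RPM.
Gear mesh: ratio = 22/33 = 0.66667, so shaft E turns at 3 / 0.66667 = 4.5 RPM.
Belt: ratio = 6/12 = 0.5, so the output shaft turns at 4.5 / 0.5 = 9 RPM.

9 RPM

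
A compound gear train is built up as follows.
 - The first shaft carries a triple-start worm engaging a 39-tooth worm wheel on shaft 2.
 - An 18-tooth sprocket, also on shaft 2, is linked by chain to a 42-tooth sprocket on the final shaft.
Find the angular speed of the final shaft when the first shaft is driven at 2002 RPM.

66 RPM

worm 39/3 = 13 → 2002/13 = 154 RPM
chain 42/18 = 2.3333 → 154/2.3333 = 66 RPM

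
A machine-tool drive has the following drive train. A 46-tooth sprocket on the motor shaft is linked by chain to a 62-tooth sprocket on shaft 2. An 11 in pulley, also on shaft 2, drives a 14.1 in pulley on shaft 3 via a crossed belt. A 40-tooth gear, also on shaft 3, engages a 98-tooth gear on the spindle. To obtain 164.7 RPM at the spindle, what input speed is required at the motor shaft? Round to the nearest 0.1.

Overall ratio R = 1.3478 × 1.2818 × 2.45 = 4.2328.
Required input speed = output speed × R = 164.7 × 4.2328 = 697.14 RPM.

697.1 RPM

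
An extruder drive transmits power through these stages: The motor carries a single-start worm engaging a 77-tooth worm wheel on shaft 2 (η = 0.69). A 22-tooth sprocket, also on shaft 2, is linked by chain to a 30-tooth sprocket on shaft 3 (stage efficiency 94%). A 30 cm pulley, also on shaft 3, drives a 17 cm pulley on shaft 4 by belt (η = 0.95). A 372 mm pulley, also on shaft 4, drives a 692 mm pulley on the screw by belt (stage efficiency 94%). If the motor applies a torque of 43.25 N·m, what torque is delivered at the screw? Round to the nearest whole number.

2773 N·m

worm 77/1 = 77 → τ = 43.25·77·0.69 = 2297.9 N·m
chain 30/22 = 1.3636 → τ = 2297.9·1.3636·0.94 = 2945.5 N·m
belt 17/30 = 0.56667 → τ = 2945.5·0.56667·0.95 = 1585.6 N·m
belt 692/372 = 1.8602 → τ = 1585.6·1.8602·0.94 = 2772.6 N·m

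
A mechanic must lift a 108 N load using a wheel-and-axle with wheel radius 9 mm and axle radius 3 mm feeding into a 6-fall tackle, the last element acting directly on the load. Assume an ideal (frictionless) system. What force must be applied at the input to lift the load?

Wheel-and-axle MA = R/r = 9/3 = 3.
Block-and-tackle MA = number of supporting rope parts = 6.
Combined ideal MA = 3 × 6 = 18.
Effort = load / MA = 108 / 18 = 6 N.

6 N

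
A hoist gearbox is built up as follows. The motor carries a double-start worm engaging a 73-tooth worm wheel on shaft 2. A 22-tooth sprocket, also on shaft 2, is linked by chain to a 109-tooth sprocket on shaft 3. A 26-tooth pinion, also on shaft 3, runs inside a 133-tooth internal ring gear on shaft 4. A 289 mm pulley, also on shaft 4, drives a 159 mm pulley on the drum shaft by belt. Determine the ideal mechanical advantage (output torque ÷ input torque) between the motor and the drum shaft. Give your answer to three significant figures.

Each stage contributes driven/driver: worm 73/2 = 36.5, chain 109/22 = 4.9545, internal gear 133/26 = 5.1154, belt 159/289 = 0.55017.
Overall: 36.5 × 4.9545 × 5.1154 × 0.55017 = 508.95.

509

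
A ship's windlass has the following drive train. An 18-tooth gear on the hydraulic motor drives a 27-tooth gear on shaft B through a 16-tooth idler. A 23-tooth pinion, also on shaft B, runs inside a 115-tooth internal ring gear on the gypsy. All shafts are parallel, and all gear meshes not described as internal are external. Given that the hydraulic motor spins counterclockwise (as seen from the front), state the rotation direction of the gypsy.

the hydraulic motor → shaft B: driver → idler → driven is 2 external meshes, 2 reversals → CCW.
shaft B → the gypsy: internal mesh, same direction → CCW.
2 reversals in total — an even number — so the gypsy turns the same way as the hydraulic motor.

counterclockwise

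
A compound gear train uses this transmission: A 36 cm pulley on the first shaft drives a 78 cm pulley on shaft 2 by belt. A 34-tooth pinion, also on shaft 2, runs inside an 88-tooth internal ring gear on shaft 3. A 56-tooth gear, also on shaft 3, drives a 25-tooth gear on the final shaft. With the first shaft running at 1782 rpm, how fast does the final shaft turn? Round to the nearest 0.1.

711.8 rpm

belt 78/36 = 2.1667 → 1782/2.1667 = 822.46 rpm
internal gear 88/34 = 2.5882 → 822.46/2.5882 = 317.77 rpm
gear mesh 25/56 = 0.44643 → 317.77/0.44643 = 711.8 rpm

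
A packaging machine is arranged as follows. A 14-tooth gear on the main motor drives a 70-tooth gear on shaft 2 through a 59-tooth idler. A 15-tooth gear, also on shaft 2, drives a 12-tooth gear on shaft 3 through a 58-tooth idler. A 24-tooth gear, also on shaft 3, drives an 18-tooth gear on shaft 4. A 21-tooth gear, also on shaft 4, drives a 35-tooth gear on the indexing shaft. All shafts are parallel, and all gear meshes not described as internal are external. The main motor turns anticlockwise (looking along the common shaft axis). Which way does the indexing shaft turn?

the main motor → shaft 2: driver → idler → driven is 2 external meshes, 2 reversals → CCW.
shaft 2 → shaft 3: driver → idler → driven is 2 external meshes, 2 reversals → CCW.
shaft 3 → shaft 4: external mesh, 1 reversal → CW.
shaft 4 → the indexing shaft: external mesh, 1 reversal → CCW.
6 reversals in total — an even number — so the indexing shaft turns the same way as the main motor.

anticlockwise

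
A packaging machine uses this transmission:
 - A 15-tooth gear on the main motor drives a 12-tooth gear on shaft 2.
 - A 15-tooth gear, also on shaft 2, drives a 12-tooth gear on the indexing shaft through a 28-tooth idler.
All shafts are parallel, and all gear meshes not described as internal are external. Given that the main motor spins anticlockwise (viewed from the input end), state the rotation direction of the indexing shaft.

the main motor → shaft 2: external mesh, 1 reversal → CW.
shaft 2 → the indexing shaft: driver → idler → driven is 2 external meshes, 2 reversals → CW.
3 reversals in total — an odd number — so the indexing shaft turns opposite to the main motor.

clockwise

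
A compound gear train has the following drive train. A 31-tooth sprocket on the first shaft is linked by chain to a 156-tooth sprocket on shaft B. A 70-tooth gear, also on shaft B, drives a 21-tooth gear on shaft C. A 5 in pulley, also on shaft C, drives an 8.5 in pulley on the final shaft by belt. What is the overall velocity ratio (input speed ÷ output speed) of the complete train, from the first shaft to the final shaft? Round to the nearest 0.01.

2.57

Each stage contributes driven/driver: chain 156/31 = 5.0323, gear mesh 21/70 = 0.3, belt 8.5/5 = 1.7.
Overall: 5.0323 × 0.3 × 1.7 = 2.5665.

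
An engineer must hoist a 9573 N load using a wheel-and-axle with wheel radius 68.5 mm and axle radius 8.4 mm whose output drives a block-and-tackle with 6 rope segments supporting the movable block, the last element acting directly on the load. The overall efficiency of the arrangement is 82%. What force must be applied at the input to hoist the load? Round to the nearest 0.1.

238.6 N

Wheel-and-axle MA = R/r = 68.5/8.4 = 8.1548.
Block-and-tackle MA = number of supporting rope parts = 6.
Combined ideal MA = 8.1548 × 6 = 48.929.
Actual MA = 48.929 × 0.82 = 40.121.
Effort = load / actual MA = 9573 / 40.121 = 238.6 N.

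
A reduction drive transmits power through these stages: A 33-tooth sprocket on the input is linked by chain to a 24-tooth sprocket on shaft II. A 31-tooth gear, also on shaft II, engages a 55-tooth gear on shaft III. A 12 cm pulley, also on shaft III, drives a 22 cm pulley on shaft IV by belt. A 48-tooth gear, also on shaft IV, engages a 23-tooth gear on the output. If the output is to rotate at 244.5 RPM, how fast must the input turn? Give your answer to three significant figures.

277 RPM

Overall ratio R = 0.72727 × 1.7742 × 1.8333 × 0.47917 = 1.1335.
Required input speed = output speed × R = 244.5 × 1.1335 = 277.14 RPM.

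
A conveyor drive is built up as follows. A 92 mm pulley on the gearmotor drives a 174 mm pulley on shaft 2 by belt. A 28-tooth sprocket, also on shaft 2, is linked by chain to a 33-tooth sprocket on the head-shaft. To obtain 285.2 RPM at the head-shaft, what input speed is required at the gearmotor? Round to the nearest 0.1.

635.7 RPM

Overall ratio R = 1.8913 × 1.1786 = 2.229.
Required input speed = output speed × R = 285.2 × 2.229 = 635.72 RPM.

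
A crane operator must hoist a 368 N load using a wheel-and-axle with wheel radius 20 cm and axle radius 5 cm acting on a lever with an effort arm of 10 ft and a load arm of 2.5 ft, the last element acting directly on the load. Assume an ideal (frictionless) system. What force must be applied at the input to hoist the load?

Wheel-and-axle MA = R/r = 20/5 = 4.
Lever MA = effort arm / load arm = 10/2.5 = 4.
Combined ideal MA = 4 × 4 = 16.
Effort = load / MA = 368 / 16 = 23 N.

23 N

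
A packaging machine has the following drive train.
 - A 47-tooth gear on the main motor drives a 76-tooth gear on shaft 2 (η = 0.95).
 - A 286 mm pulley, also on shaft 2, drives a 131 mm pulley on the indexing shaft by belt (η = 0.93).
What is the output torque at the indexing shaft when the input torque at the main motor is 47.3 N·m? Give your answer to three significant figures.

Gear mesh: ratio = 76/47 = 1.617; torque at shaft 2 = 47.3 × 1.617 × 0.95 = 72.661 N·m.
Belt: ratio = 131/286 = 0.45804; torque at the indexing shaft = 72.661 × 0.45804 × 0.93 = 30.952 N·m.

31.0 N·m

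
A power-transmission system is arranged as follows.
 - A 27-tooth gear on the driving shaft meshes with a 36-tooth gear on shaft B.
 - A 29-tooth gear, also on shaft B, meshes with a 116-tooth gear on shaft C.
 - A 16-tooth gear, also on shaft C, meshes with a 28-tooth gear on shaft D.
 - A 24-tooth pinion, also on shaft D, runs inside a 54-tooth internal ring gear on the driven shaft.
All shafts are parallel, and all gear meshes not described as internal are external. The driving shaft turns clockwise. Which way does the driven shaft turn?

counterclockwise

the driving shaft → shaft B: external mesh, 1 reversal → CCW.
shaft B → shaft C: external mesh, 1 reversal → CW.
shaft C → shaft D: external mesh, 1 reversal → CCW.
shaft D → the driven shaft: internal mesh, same direction → CCW.
3 reversals in total — an odd number — so the driven shaft turns opposite to the driving shaft.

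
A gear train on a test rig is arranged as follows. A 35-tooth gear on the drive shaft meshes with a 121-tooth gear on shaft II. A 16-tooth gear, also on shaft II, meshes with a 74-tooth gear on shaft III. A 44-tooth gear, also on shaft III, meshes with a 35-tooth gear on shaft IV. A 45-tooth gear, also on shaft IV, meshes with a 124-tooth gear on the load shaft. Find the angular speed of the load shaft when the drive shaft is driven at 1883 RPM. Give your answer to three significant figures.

the drive shaft → shaft II (gear mesh, 121/35): 1883 ÷ 3.4571 = 544.67 RPM
shaft II → shaft III (gear mesh, 74/16): 544.67 ÷ 4.625 = 117.77 RPM
shaft III → shaft IV (gear mesh, 35/44): 117.77 ÷ 0.79545 = 148.05 RPM
shaft IV → the load shaft (gear mesh, 124/45): 148.05 ÷ 2.7556 = 53.728 RPM

53.7 RPM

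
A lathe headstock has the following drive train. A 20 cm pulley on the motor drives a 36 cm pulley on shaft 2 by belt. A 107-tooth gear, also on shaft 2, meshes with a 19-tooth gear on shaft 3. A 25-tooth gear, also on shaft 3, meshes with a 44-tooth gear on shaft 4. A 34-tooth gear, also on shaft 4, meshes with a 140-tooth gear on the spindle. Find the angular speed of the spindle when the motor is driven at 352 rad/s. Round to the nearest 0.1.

152.0 rad/s

Belt: ratio = 36/20 = 1.8, so shaft 2 turns at 352 / 1.8 = 195.56 rad/s.
Gear mesh: ratio = 19/107 = 0.17757, so shaft 3 turns at 195.56 / 0.17757 = 1101.3 rad/s.
Gear mesh: ratio = 44/25 = 1.76, so shaft 4 turns at 1101.3 / 1.76 = 625.73 rad/s.
Gear mesh: ratio = 140/34 = 4.1176, so the spindle turns at 625.73 / 4.1176 = 151.96 rad/s.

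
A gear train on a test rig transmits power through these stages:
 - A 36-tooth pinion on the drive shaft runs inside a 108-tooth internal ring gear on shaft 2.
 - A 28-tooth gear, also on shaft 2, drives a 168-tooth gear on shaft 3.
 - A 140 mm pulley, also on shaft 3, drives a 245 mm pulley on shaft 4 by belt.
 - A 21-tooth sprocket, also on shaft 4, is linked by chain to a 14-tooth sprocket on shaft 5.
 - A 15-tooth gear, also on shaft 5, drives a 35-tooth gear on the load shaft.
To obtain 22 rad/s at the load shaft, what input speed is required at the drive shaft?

Overall ratio R = 3 × 6 × 1.75 × 0.66667 × 2.3333 = 49.
Required input speed = output speed × R = 22 × 49 = 1078 rad/s.

1078 rad/s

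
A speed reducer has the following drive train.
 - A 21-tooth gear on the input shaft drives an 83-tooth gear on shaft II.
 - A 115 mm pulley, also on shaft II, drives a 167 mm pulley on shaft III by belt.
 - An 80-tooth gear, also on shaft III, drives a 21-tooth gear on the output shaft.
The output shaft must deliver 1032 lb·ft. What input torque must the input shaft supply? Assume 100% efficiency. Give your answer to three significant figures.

685 lb·ft

Overall ratio R = 3.9524 × 1.4522 × 0.2625 = 1.5066.
Input torque = output torque / R = 1032 / 1.5066 = 684.97 lb·ft.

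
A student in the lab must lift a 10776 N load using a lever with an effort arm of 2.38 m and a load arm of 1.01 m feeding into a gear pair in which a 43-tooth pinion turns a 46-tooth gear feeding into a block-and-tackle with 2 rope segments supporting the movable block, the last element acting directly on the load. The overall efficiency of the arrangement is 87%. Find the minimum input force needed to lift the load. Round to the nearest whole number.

Lever MA = effort arm / load arm = 2.38/1.01 = 2.3564.
Gear pair MA = 46/43 = 1.0698.
Block-and-tackle MA = number of supporting rope parts = 2.
Combined ideal MA = 2.3564 × 1.0698 × 2 = 5.0417.
Actual MA = 5.0417 × 0.87 = 4.3863.
Effort = load / actual MA = 10776 / 4.3863 = 2456.8 N.

2457 N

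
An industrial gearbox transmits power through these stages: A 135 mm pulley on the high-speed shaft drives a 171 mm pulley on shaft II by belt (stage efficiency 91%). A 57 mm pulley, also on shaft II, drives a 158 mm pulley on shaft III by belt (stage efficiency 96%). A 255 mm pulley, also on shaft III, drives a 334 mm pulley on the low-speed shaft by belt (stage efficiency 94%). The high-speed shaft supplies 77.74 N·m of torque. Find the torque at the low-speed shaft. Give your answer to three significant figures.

294 N·m

belt 171/135 = 1.2667 → τ = 77.74·1.2667·0.91 = 89.608 N·m
belt 158/57 = 2.7719 → τ = 89.608·2.7719·0.96 = 238.45 N·m
belt 334/255 = 1.3098 → τ = 238.45·1.3098·0.94 = 293.59 N·m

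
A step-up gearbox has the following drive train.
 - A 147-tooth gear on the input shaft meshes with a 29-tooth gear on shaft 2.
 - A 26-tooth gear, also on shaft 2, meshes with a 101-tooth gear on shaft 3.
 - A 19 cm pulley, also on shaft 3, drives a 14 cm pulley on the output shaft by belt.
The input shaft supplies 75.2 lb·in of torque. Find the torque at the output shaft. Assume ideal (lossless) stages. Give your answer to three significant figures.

Gear mesh: ratio = 29/147 = 0.19728; torque at shaft 2 = 75.2 × 0.19728 = 14.835 lb·in.
Gear mesh: ratio = 101/26 = 3.8846; torque at shaft 3 = 14.835 × 3.8846 = 57.63 lb·in.
Belt: ratio = 14/19 = 0.73684; torque at the output shaft = 57.63 × 0.73684 = 42.464 lb·in.

42.5 lb·in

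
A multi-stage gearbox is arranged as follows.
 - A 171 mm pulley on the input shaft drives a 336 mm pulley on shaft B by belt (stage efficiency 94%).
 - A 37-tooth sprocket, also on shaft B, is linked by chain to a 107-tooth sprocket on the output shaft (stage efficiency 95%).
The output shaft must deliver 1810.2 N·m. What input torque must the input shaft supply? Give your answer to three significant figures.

357 N·m

Overall ratio R = 1.9649 × 2.8919 = 5.6823; overall efficiency η = 0.94 × 0.95 = 0.8930.
Input torque = output torque / (R × η) = 1810.2 / (5.6823 × 0.8930) = 356.74 N·m.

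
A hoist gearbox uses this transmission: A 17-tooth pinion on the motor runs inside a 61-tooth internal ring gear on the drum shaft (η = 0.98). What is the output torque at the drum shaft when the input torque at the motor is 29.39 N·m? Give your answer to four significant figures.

internal gear 61/17 = 3.5882 → τ = 29.39·3.5882·0.98 = 103.35 N·m

103.3 N·m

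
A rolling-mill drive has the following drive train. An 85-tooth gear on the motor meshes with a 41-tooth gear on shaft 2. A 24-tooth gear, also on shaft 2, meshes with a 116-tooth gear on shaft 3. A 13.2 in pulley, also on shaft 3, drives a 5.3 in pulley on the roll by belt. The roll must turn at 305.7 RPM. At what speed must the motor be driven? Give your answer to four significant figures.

Overall ratio R = 0.48235 × 4.8333 × 0.40152 = 0.93608.
Required input speed = output speed × R = 305.7 × 0.93608 = 286.16 RPM.

286.2 RPM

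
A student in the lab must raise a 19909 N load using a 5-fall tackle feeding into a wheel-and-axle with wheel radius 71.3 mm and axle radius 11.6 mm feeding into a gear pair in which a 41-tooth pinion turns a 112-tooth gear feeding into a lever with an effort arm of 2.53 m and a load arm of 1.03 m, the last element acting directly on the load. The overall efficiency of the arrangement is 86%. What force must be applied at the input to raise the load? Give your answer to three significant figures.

112 N

Block-and-tackle MA = number of supporting rope parts = 5.
Wheel-and-axle MA = R/r = 71.3/11.6 = 6.1466.
Gear pair MA = 112/41 = 2.7317.
Lever MA = effort arm / load arm = 2.53/1.03 = 2.4563.
Combined ideal MA = 5 × 6.1466 × 2.7317 × 2.4563 = 206.21.
Actual MA = 206.21 × 0.86 = 177.34.
Effort = load / actual MA = 19909 / 177.34 = 112.26 N.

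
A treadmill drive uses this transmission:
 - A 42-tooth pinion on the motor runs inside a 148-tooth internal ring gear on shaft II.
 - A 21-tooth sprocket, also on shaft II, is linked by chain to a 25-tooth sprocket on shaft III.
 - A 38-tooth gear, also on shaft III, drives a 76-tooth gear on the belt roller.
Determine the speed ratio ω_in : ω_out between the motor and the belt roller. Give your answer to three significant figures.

8.39

Each stage contributes driven/driver: internal gear 148/42 = 3.5238, chain 25/21 = 1.1905, gear mesh 76/38 = 2.
Overall: 3.5238 × 1.1905 × 2 = 8.39.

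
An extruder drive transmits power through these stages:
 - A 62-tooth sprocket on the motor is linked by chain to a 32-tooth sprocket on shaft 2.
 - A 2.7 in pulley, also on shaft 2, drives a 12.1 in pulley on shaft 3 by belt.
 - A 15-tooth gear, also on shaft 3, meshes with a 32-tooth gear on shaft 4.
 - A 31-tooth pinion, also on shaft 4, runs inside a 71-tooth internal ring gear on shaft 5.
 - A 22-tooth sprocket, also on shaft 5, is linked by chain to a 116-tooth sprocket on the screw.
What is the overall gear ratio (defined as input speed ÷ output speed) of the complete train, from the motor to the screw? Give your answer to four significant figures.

Each stage contributes driven/driver: chain 32/62 = 0.51613, belt 12.1/2.7 = 4.4815, gear mesh 32/15 = 2.1333, internal gear 71/31 = 2.2903, chain 116/22 = 5.2727.
Overall: 0.51613 × 4.4815 × 2.1333 × 2.2903 × 5.2727 = 59.59.

59.59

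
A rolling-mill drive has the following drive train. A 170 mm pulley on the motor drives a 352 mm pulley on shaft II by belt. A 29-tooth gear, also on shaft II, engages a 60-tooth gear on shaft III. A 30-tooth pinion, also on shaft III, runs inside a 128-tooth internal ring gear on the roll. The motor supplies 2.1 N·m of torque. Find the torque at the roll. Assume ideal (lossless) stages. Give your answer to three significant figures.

38.4 N·m

Belt: ratio = 352/170 = 2.0706; torque at shaft II = 2.1 × 2.0706 = 4.3482 N·m.
Gear mesh: ratio = 60/29 = 2.069; torque at shaft III = 4.3482 × 2.069 = 8.9963 N·m.
Internal gear: ratio = 128/30 = 4.2667; torque at the roll = 8.9963 × 4.2667 = 38.384 N·m.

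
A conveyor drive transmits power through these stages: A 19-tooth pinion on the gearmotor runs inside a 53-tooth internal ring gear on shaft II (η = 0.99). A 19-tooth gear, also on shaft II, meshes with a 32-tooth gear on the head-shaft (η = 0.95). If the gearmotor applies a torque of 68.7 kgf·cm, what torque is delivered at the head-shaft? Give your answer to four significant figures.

Internal gear: ratio = 53/19 = 2.7895; torque at shaft II = 68.7 × 2.7895 × 0.99 = 189.72 kgf·cm.
Gear mesh: ratio = 32/19 = 1.6842; torque at the head-shaft = 189.72 × 1.6842 × 0.95 = 303.55 kgf·cm.

303.6 kgf·cm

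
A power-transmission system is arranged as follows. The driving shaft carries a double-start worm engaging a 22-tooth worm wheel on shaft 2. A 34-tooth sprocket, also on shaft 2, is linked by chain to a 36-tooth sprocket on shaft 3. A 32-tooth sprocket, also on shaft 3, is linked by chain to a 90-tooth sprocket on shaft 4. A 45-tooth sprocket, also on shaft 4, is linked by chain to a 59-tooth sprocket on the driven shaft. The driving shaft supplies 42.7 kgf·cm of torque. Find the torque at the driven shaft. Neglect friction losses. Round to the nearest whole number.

After the worm (22/2): 42.7 × 11 = 469.7 kgf·cm
After the chain (36/34): 469.7 × 1.0588 = 497.33 kgf·cm
After the chain (90/32): 497.33 × 2.8125 = 1398.7 kgf·cm
After the chain (59/45): 1398.7 × 1.3111 = 1833.9 kgf·cm

1834 kgf·cm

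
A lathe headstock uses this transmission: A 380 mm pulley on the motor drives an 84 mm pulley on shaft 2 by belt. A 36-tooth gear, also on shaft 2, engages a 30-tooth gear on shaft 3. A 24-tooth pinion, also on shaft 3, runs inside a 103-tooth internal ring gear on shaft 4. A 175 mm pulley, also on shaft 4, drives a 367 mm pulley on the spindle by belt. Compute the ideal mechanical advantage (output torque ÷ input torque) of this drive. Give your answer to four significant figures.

Each stage contributes driven/driver: belt 84/380 = 0.22105, gear mesh 30/36 = 0.83333, internal gear 103/24 = 4.2917, belt 367/175 = 2.0971.
Overall: 0.22105 × 0.83333 × 4.2917 × 2.0971 = 1.6579.

1.658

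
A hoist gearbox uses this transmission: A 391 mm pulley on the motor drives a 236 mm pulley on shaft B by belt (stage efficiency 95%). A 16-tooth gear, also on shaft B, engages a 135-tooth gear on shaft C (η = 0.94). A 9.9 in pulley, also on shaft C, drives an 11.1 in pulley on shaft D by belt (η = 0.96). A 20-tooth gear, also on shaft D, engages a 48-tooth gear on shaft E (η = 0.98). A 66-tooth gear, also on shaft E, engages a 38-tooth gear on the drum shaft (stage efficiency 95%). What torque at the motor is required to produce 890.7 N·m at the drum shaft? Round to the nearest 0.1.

Overall ratio R = 0.60358 × 8.4375 × 1.1212 × 2.4 × 0.57576 = 7.8902; overall efficiency η = 0.95 × 0.94 × 0.96 × 0.98 × 0.95 = 0.7981.
Input torque = output torque / (R × η) = 890.7 / (7.8902 × 0.7981) = 141.44 N·m.

141.4 N·m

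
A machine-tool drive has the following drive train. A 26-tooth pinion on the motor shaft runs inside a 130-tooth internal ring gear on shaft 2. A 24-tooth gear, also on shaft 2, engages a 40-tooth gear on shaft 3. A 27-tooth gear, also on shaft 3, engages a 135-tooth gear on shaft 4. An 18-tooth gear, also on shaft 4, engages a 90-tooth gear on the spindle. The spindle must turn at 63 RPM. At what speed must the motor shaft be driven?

13125 RPM

Overall ratio R = 5 × 1.6667 × 5 × 5 = 208.33.
Required input speed = output speed × R = 63 × 208.33 = 13125 RPM.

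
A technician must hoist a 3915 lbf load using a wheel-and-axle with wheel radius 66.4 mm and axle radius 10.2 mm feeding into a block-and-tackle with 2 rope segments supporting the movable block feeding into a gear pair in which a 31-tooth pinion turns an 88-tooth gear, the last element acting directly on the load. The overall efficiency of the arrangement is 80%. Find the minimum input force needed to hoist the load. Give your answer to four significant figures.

Wheel-and-axle MA = R/r = 66.4/10.2 = 6.5098.
Block-and-tackle MA = number of supporting rope parts = 2.
Gear pair MA = 88/31 = 2.8387.
Combined ideal MA = 6.5098 × 2 × 2.8387 = 36.959.
Actual MA = 36.959 × 0.80 = 29.567.
Effort = load / actual MA = 3915 / 29.567 = 132.41 lbf.

132.4 lbf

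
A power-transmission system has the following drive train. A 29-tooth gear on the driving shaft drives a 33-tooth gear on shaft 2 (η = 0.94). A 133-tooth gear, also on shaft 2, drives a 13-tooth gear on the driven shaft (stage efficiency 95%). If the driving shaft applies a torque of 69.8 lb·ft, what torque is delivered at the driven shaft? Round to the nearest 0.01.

6.93 lb·ft

Gear mesh: ratio = 33/29 = 1.1379; torque at shaft 2 = 69.8 × 1.1379 × 0.94 = 74.662 lb·ft.
Gear mesh: ratio = 13/133 = 0.097744; torque at the driven shaft = 74.662 × 0.097744 × 0.95 = 6.9329 lb·ft.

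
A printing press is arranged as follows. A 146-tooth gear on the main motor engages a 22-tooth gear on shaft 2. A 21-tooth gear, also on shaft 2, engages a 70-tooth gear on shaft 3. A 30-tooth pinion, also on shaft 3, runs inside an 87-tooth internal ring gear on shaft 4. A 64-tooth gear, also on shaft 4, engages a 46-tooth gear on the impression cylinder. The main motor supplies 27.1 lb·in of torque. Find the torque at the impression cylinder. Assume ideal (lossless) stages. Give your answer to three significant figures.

28.4 lb·in

After the gear mesh (22/146): 27.1 × 0.15068 = 4.0836 lb·in
After the gear mesh (70/21): 4.0836 × 3.3333 = 13.612 lb·in
After the internal gear (87/30): 13.612 × 2.9 = 39.474 lb·in
After the gear mesh (46/64): 39.474 × 0.71875 = 28.372 lb·in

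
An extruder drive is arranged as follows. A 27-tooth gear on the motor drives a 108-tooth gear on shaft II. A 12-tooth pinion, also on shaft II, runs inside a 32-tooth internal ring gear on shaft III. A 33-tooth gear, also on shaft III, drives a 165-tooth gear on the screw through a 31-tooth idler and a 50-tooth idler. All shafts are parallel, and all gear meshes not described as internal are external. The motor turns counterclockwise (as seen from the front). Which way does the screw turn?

counterclockwise

the motor → shaft II: external mesh, 1 reversal → CW.
shaft II → shaft III: internal mesh, same direction → CW.
shaft III → the screw: driver → idler → idler → driven is 3 external meshes, 3 reversals → CCW.
4 reversals in total — an even number — so the screw turns the same way as the motor.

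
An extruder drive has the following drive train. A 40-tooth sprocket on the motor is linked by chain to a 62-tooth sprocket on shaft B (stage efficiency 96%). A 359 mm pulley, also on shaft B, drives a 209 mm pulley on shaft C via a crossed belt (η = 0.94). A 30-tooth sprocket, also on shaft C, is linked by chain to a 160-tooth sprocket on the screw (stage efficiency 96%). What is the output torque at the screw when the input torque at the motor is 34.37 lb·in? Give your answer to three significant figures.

143 lb·in

After the chain (62/40): 34.37 × 1.55 × 0.96 = 51.143 lb·in
After the belt (209/359): 51.143 × 0.58217 × 0.94 = 27.987 lb·in
After the chain (160/30): 27.987 × 5.3333 × 0.96 = 143.3 lb·in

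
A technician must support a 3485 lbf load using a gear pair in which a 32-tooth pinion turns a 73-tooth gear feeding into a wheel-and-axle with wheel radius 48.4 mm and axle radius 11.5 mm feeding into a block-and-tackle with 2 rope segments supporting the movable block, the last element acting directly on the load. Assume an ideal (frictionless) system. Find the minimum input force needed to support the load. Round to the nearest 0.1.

Gear pair MA = 73/32 = 2.2812.
Wheel-and-axle MA = R/r = 48.4/11.5 = 4.2087.
Block-and-tackle MA = number of supporting rope parts = 2.
Combined ideal MA = 2.2812 × 4.2087 × 2 = 19.202.
Effort = load / MA = 3485 / 19.202 = 181.49 lbf.

181.5 lbf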